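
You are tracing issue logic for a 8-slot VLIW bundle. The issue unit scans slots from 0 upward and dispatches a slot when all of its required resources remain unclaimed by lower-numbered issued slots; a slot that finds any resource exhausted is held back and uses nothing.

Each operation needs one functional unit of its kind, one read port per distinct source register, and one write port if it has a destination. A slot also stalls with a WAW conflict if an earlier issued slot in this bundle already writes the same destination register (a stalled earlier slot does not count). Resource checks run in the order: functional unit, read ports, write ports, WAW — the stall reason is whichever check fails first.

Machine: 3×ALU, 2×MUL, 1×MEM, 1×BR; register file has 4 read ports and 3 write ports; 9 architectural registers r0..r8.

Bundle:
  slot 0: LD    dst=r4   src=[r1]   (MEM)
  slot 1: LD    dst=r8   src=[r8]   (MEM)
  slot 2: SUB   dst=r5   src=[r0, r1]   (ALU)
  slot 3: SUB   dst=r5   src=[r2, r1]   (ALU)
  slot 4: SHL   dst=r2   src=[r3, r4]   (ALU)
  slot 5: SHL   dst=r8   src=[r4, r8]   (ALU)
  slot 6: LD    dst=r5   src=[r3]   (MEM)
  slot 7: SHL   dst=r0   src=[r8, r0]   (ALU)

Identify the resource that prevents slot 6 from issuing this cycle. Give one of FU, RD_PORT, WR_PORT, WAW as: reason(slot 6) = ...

(0) want 1×MEM +1rd +1wr — yes → AL3|MU2|ME0|BR1|rd3|wr2
(1) want 1×MEM +1rd +1wr — FU → AL3|MU2|ME0|BR1|rd3|wr2
(2) want 1×ALU +2rd +1wr — yes → AL2|MU2|ME0|BR1|rd1|wr1
(3) want 1×ALU +2rd +1wr — RD_PORT → AL2|MU2|ME0|BR1|rd1|wr1
(4) want 1×ALU +2rd +1wr — RD_PORT → AL2|MU2|ME0|BR1|rd1|wr1
(5) want 1×ALU +2rd +1wr — RD_PORT → AL2|MU2|ME0|BR1|rd1|wr1
(6) want 1×MEM +1rd +1wr — FU → AL2|MU2|ME0|BR1|rd1|wr1
(7) want 1×ALU +2rd +1wr — RD_PORT → AL2|MU2|ME0|BR1|rd1|wr1

reason(slot 6) = FU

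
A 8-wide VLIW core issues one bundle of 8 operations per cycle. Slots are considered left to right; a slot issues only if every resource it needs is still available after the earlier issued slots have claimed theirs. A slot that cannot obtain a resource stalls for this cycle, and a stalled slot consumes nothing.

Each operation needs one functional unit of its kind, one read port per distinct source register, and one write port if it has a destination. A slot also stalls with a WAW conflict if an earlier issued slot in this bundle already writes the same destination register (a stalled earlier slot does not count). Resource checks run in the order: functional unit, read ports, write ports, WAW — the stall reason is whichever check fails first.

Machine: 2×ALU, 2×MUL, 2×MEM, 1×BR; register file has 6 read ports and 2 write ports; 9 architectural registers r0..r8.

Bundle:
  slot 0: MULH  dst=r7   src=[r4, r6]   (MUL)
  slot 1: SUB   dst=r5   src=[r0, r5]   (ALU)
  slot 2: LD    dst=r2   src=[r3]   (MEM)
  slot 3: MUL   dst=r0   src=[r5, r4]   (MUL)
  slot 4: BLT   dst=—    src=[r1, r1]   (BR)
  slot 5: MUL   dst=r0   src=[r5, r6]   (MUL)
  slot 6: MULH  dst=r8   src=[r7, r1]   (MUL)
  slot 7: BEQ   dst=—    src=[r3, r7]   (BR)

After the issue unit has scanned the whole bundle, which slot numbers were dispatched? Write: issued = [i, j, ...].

issued = [0, 1, 4]

[0] MUL needs rd=2 wr=1: ok; after: ALU=2 MUL=1 MEM=2 BR=1, R=4, W=1
[1] ALU needs rd=2 wr=1: ok; after: ALU=1 MUL=1 MEM=2 BR=1, R=2, W=0
[2] MEM needs rd=1 wr=1: WR_PORT; after: ALU=1 MUL=1 MEM=2 BR=1, R=2, W=0
[3] MUL needs rd=2 wr=1: WR_PORT; after: ALU=1 MUL=1 MEM=2 BR=1, R=2, W=0
[4] BR needs rd=1 wr=0: ok; after: ALU=1 MUL=1 MEM=2 BR=0, R=1, W=0
[5] MUL needs rd=2 wr=1: RD_PORT; after: ALU=1 MUL=1 MEM=2 BR=0, R=1, W=0
[6] MUL needs rd=2 wr=1: RD_PORT; after: ALU=1 MUL=1 MEM=2 BR=0, R=1, W=0
[7] BR needs rd=2 wr=0: FU; after: ALU=1 MUL=1 MEM=2 BR=0, R=1, W=0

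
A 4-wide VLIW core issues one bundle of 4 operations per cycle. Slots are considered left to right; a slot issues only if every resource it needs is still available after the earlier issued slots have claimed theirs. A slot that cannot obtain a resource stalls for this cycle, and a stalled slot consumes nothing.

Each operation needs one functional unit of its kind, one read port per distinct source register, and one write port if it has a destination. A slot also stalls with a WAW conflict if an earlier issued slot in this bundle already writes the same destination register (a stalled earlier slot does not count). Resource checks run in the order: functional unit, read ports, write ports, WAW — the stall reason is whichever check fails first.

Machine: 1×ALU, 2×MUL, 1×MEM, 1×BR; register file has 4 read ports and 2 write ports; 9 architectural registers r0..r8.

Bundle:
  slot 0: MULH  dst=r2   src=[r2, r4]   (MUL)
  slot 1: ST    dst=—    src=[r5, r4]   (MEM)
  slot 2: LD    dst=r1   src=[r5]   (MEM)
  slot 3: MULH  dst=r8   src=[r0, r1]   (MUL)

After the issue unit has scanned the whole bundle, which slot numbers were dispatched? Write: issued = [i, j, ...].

slot 0 (MUL): ISSUE — free A1,Mu1,Ld1,B1 rp2 wp1
slot 1 (MEM): ISSUE — free A1,Mu1,Ld0,B1 rp0 wp1
slot 2 (MEM): stall FU — free A1,Mu1,Ld0,B1 rp0 wp1
slot 3 (MUL): stall RD_PORT — free A1,Mu1,Ld0,B1 rp0 wp1

issued = [0, 1]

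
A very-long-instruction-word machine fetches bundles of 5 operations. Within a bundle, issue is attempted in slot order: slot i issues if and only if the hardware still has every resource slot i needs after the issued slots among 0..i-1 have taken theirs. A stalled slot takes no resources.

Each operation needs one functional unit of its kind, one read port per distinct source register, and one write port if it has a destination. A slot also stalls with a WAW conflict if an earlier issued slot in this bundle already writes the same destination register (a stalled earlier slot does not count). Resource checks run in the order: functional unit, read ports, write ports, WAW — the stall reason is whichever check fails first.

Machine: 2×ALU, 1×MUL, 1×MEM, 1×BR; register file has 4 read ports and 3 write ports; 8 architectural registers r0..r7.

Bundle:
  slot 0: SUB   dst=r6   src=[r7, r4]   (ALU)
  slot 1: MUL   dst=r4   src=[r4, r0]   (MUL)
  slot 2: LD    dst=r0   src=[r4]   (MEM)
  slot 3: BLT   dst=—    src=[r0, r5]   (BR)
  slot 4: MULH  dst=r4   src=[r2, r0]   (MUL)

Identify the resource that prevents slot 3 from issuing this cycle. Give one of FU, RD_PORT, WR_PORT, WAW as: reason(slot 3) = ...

reason(slot 3) = RD_PORT

[0] ALU needs rd=2 wr=1: ok; after: ALU=1 MUL=1 MEM=1 BR=1, R=2, W=2
[1] MUL needs rd=2 wr=1: ok; after: ALU=1 MUL=0 MEM=1 BR=1, R=0, W=1
[2] MEM needs rd=1 wr=1: RD_PORT; after: ALU=1 MUL=0 MEM=1 BR=1, R=0, W=1
[3] BR needs rd=2 wr=0: RD_PORT; after: ALU=1 MUL=0 MEM=1 BR=1, R=0, W=1
[4] MUL needs rd=2 wr=1: FU; after: ALU=1 MUL=0 MEM=1 BR=1, R=0, W=1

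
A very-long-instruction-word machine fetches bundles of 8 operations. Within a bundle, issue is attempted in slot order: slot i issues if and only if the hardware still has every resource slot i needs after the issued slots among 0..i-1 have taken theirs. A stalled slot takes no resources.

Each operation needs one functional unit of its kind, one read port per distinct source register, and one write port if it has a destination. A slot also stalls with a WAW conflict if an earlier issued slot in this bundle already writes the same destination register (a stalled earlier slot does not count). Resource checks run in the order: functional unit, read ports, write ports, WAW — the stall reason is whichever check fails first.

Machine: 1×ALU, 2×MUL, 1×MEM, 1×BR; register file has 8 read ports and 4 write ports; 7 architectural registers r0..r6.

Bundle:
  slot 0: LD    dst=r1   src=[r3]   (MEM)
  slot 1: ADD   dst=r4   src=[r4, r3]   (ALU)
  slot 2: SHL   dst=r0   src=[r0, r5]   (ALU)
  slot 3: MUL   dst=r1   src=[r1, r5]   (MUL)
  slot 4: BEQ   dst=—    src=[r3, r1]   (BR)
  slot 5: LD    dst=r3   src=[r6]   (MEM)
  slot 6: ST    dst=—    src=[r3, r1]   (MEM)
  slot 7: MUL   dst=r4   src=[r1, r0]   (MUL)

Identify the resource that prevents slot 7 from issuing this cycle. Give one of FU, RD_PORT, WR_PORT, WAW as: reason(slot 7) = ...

  0. MEM→r1 ⇒ go  {1A/2Mu/0Ld/1B | 7r 3w}
  1. ALU→r4 ⇒ go  {0A/2Mu/0Ld/1B | 5r 2w}
  2. ALU→r0 ⇒ no(FU)  {0A/2Mu/0Ld/1B | 5r 2w}
  3. MUL→r1 ⇒ no(WAW)  {0A/2Mu/0Ld/1B | 5r 2w}
  4. BR ⇒ go  {0A/2Mu/0Ld/0B | 3r 2w}
  5. MEM→r3 ⇒ no(FU)  {0A/2Mu/0Ld/0B | 3r 2w}
  6. MEM ⇒ no(FU)  {0A/2Mu/0Ld/0B | 3r 2w}
  7. MUL→r4 ⇒ no(WAW)  {0A/2Mu/0Ld/0B | 3r 2w}

reason(slot 7) = WAW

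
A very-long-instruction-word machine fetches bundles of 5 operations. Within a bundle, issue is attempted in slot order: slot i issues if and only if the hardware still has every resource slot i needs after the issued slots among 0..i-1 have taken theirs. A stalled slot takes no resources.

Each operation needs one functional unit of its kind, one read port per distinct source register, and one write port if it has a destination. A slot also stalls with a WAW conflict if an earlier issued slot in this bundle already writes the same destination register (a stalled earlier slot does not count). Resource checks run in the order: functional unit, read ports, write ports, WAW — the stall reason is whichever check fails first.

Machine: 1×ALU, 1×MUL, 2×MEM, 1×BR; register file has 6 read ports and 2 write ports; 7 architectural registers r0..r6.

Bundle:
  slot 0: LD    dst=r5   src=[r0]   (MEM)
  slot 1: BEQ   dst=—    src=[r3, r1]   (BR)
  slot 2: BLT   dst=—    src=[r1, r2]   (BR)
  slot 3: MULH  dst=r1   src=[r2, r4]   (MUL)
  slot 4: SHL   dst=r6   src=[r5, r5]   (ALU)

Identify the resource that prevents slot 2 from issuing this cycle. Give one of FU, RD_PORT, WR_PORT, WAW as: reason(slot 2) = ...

reason(slot 2) = FU

#0 MEM src=r0 dispatched  <A:1 Mu:1 Ld:1 B:1 rd:5 wr:1>
#1 BR src=r3,r1 dispatched  <A:1 Mu:1 Ld:1 B:0 rd:3 wr:1>
#2 BR src=r1,r2 held:FU  <A:1 Mu:1 Ld:1 B:0 rd:3 wr:1>
#3 MUL src=r2,r4 dispatched  <A:1 Mu:0 Ld:1 B:0 rd:1 wr:0>
#4 ALU src=r5,r5 held:WR_PORT  <A:1 Mu:0 Ld:1 B:0 rd:1 wr:0>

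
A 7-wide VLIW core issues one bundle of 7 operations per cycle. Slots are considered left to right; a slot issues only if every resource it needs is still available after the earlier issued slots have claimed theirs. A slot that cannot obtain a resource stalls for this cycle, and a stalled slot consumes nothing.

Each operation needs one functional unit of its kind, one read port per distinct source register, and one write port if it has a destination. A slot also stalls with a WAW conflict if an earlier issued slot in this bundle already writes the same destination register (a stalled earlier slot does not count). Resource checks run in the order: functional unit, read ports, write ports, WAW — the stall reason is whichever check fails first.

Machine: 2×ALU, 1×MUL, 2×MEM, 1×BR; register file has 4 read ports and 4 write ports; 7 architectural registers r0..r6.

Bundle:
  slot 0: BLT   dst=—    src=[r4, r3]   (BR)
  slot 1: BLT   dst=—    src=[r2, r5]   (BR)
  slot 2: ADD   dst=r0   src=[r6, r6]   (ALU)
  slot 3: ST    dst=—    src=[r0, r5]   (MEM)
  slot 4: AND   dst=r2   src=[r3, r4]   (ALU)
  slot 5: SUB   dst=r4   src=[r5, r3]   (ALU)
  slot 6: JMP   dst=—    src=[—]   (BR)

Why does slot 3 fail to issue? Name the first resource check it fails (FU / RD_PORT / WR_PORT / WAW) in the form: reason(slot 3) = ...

reason(slot 3) = RD_PORT

#0 BR src=r4,r3 dispatched  <A:2 Mu:1 Ld:2 B:0 rd:2 wr:4>
#1 BR src=r2,r5 held:FU  <A:2 Mu:1 Ld:2 B:0 rd:2 wr:4>
#2 ALU src=r6,r6 dispatched  <A:1 Mu:1 Ld:2 B:0 rd:1 wr:3>
#3 MEM src=r0,r5 held:RD_PORT  <A:1 Mu:1 Ld:2 B:0 rd:1 wr:3>
#4 ALU src=r3,r4 held:RD_PORT  <A:1 Mu:1 Ld:2 B:0 rd:1 wr:3>
#5 ALU src=r5,r3 held:RD_PORT  <A:1 Mu:1 Ld:2 B:0 rd:1 wr:3>
#6 BR src=- held:FU  <A:1 Mu:1 Ld:2 B:0 rd:1 wr:3>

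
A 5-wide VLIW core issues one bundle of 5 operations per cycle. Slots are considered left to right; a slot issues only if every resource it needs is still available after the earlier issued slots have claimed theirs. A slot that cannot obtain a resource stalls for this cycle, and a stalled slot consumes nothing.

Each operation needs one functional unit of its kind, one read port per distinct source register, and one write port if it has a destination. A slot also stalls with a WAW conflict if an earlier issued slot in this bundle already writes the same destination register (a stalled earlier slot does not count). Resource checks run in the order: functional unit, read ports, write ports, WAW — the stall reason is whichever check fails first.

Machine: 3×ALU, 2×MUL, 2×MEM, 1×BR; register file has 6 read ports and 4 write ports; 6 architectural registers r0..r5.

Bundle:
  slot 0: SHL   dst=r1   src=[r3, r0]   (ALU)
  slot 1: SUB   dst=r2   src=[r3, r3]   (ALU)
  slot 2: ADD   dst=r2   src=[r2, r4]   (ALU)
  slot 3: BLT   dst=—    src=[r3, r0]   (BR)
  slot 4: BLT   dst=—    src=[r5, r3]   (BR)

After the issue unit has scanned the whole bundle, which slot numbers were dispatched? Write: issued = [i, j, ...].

issued = [0, 1, 3]

slot 0 (ALU): ISSUE — free A2,Mu2,Ld2,B1 rp4 wp3
slot 1 (ALU): ISSUE — free A1,Mu2,Ld2,B1 rp3 wp2
slot 2 (ALU): stall WAW — free A1,Mu2,Ld2,B1 rp3 wp2
slot 3 (BR): ISSUE — free A1,Mu2,Ld2,B0 rp1 wp2
slot 4 (BR): stall FU — free A1,Mu2,Ld2,B0 rp1 wp2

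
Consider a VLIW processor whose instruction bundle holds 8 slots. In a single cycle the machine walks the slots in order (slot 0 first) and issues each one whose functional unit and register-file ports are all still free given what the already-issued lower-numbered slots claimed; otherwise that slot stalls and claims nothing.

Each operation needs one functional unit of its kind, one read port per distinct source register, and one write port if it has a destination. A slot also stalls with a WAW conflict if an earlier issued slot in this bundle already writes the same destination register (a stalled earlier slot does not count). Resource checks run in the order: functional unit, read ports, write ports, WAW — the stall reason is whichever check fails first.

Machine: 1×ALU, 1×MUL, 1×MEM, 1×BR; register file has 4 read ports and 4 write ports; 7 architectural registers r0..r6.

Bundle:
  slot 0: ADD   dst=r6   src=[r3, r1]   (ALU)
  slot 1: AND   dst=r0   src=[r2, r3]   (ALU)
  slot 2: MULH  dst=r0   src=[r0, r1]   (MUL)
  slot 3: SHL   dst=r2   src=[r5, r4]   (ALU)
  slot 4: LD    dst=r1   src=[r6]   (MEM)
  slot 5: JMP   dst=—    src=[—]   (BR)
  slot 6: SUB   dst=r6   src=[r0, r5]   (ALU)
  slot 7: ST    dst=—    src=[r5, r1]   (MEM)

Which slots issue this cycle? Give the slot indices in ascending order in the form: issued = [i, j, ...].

slot 0 (ALU): ISSUE — free A0,Mu1,Ld1,B1 rp2 wp3
slot 1 (ALU): stall FU — free A0,Mu1,Ld1,B1 rp2 wp3
slot 2 (MUL): ISSUE — free A0,Mu0,Ld1,B1 rp0 wp2
slot 3 (ALU): stall FU — free A0,Mu0,Ld1,B1 rp0 wp2
slot 4 (MEM): stall RD_PORT — free A0,Mu0,Ld1,B1 rp0 wp2
slot 5 (BR): ISSUE — free A0,Mu0,Ld1,B0 rp0 wp2
slot 6 (ALU): stall FU — free A0,Mu0,Ld1,B0 rp0 wp2
slot 7 (MEM): stall RD_PORT — free A0,Mu0,Ld1,B0 rp0 wp2

issued = [0, 2, 5]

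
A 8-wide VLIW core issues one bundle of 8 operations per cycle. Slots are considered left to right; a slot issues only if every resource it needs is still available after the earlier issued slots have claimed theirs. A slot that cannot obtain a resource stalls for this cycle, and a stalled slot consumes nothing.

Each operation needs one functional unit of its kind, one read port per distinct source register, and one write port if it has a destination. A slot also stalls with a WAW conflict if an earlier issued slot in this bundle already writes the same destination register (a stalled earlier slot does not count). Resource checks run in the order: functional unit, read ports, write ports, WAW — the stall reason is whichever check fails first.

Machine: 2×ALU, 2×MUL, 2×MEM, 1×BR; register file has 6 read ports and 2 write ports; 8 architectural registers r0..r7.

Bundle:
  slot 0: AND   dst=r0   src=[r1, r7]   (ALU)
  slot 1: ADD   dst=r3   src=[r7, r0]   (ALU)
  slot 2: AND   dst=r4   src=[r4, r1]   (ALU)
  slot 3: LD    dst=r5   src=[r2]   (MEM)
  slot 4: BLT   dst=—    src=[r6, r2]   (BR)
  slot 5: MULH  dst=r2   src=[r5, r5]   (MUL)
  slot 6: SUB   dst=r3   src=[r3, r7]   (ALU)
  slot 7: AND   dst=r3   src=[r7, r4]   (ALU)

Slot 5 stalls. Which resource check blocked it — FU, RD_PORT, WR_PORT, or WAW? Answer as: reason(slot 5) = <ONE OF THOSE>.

(0) want 1×ALU +2rd +1wr — yes → AL1|MU2|ME2|BR1|rd4|wr1
(1) want 1×ALU +2rd +1wr — yes → AL0|MU2|ME2|BR1|rd2|wr0
(2) want 1×ALU +2rd +1wr — FU → AL0|MU2|ME2|BR1|rd2|wr0
(3) want 1×MEM +1rd +1wr — WR_PORT → AL0|MU2|ME2|BR1|rd2|wr0
(4) want 1×BR +2rd +0wr — yes → AL0|MU2|ME2|BR0|rd0|wr0
(5) want 1×MUL +1rd +1wr — RD_PORT → AL0|MU2|ME2|BR0|rd0|wr0
(6) want 1×ALU +2rd +1wr — FU → AL0|MU2|ME2|BR0|rd0|wr0
(7) want 1×ALU +2rd +1wr — FU → AL0|MU2|ME2|BR0|rd0|wr0

reason(slot 5) = RD_PORT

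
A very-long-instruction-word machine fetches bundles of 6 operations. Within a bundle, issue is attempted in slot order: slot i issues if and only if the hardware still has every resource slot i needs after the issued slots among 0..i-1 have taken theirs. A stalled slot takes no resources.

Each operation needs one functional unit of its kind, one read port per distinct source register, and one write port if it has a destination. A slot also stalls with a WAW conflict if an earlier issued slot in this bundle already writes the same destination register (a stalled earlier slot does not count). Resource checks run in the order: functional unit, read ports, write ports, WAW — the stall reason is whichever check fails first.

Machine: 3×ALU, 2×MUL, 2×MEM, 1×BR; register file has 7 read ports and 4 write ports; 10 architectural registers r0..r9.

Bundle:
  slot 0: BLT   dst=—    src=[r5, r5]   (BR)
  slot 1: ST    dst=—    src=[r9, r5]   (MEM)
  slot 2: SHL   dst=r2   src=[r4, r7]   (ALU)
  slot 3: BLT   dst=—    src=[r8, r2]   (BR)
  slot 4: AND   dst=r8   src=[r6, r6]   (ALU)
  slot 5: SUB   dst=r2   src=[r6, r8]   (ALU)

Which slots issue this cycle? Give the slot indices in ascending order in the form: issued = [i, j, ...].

issued = [0, 1, 2, 4]

  0. BR ⇒ go  {3A/2Mu/2Ld/0B | 6r 4w}
  1. MEM ⇒ go  {3A/2Mu/1Ld/0B | 4r 4w}
  2. ALU→r2 ⇒ go  {2A/2Mu/1Ld/0B | 2r 3w}
  3. BR ⇒ no(FU)  {2A/2Mu/1Ld/0B | 2r 3w}
  4. ALU→r8 ⇒ go  {1A/2Mu/1Ld/0B | 1r 2w}
  5. ALU→r2 ⇒ no(RD_PORT)  {1A/2Mu/1Ld/0B | 1r 2w}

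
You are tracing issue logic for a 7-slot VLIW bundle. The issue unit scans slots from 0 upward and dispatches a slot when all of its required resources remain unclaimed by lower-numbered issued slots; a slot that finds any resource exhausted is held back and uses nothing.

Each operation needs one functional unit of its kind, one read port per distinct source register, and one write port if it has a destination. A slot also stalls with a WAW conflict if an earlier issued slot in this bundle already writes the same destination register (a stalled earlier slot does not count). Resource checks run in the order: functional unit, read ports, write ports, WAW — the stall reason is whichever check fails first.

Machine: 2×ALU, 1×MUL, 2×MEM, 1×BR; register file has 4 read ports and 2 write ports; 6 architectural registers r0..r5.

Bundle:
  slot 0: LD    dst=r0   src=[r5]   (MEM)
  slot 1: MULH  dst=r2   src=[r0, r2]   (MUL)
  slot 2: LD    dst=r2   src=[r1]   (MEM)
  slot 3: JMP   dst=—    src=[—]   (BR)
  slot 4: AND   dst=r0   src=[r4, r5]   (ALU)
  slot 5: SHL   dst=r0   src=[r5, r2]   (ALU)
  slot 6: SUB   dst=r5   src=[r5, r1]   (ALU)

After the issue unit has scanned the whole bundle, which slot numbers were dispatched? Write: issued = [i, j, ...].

issued = [0, 1, 3]

slot 0 (MEM): ISSUE — free A2,Mu1,Ld1,B1 rp3 wp1
slot 1 (MUL): ISSUE — free A2,Mu0,Ld1,B1 rp1 wp0
slot 2 (MEM): stall WR_PORT — free A2,Mu0,Ld1,B1 rp1 wp0
slot 3 (BR): ISSUE — free A2,Mu0,Ld1,B0 rp1 wp0
slot 4 (ALU): stall RD_PORT — free A2,Mu0,Ld1,B0 rp1 wp0
slot 5 (ALU): stall RD_PORT — free A2,Mu0,Ld1,B0 rp1 wp0
slot 6 (ALU): stall RD_PORT — free A2,Mu0,Ld1,B0 rp1 wp0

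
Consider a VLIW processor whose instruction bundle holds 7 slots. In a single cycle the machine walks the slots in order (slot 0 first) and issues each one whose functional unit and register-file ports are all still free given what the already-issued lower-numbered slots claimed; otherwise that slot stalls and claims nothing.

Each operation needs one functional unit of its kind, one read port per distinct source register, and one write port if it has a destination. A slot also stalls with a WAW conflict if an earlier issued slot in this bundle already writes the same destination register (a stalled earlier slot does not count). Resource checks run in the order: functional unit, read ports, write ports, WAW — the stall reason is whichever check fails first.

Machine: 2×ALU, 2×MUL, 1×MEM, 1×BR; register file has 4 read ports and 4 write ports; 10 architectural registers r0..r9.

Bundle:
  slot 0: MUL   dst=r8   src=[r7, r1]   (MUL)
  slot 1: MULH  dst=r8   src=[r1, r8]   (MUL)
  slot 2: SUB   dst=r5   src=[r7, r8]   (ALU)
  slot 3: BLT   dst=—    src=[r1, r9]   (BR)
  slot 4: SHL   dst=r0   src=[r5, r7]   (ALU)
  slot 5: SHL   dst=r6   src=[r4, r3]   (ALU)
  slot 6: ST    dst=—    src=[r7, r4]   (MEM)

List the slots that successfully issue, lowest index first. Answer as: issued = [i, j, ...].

issued = [0, 2]

#0 MUL src=r7,r1 dispatched  <A:2 Mu:1 Ld:1 B:1 rd:2 wr:3>
#1 MUL src=r1,r8 held:WAW  <A:2 Mu:1 Ld:1 B:1 rd:2 wr:3>
#2 ALU src=r7,r8 dispatched  <A:1 Mu:1 Ld:1 B:1 rd:0 wr:2>
#3 BR src=r1,r9 held:RD_PORT  <A:1 Mu:1 Ld:1 B:1 rd:0 wr:2>
#4 ALU src=r5,r7 held:RD_PORT  <A:1 Mu:1 Ld:1 B:1 rd:0 wr:2>
#5 ALU src=r4,r3 held:RD_PORT  <A:1 Mu:1 Ld:1 B:1 rd:0 wr:2>
#6 MEM src=r7,r4 held:RD_PORT  <A:1 Mu:1 Ld:1 B:1 rd:0 wr:2>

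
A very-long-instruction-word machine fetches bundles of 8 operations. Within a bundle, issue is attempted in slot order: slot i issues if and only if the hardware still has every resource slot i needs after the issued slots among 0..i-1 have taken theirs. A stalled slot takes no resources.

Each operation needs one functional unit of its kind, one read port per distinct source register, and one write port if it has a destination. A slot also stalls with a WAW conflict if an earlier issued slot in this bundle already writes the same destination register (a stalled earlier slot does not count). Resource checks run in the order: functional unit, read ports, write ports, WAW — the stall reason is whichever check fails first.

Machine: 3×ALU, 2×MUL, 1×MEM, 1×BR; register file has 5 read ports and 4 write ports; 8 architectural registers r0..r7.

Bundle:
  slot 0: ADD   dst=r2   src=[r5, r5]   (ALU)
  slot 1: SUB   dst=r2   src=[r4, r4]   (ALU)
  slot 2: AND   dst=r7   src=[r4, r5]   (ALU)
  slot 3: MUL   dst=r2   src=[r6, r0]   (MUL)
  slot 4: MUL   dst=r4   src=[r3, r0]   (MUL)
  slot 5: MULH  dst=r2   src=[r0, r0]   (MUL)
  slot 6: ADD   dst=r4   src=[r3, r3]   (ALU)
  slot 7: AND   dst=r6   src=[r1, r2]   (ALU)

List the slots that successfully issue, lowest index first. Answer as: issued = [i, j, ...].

[0] ALU needs rd=1 wr=1: ok; after: ALU=2 MUL=2 MEM=1 BR=1, R=4, W=3
[1] ALU needs rd=1 wr=1: WAW; after: ALU=2 MUL=2 MEM=1 BR=1, R=4, W=3
[2] ALU needs rd=2 wr=1: ok; after: ALU=1 MUL=2 MEM=1 BR=1, R=2, W=2
[3] MUL needs rd=2 wr=1: WAW; after: ALU=1 MUL=2 MEM=1 BR=1, R=2, W=2
[4] MUL needs rd=2 wr=1: ok; after: ALU=1 MUL=1 MEM=1 BR=1, R=0, W=1
[5] MUL needs rd=1 wr=1: RD_PORT; after: ALU=1 MUL=1 MEM=1 BR=1, R=0, W=1
[6] ALU needs rd=1 wr=1: RD_PORT; after: ALU=1 MUL=1 MEM=1 BR=1, R=0, W=1
[7] ALU needs rd=2 wr=1: RD_PORT; after: ALU=1 MUL=1 MEM=1 BR=1, R=0, W=1

issued = [0, 2, 4]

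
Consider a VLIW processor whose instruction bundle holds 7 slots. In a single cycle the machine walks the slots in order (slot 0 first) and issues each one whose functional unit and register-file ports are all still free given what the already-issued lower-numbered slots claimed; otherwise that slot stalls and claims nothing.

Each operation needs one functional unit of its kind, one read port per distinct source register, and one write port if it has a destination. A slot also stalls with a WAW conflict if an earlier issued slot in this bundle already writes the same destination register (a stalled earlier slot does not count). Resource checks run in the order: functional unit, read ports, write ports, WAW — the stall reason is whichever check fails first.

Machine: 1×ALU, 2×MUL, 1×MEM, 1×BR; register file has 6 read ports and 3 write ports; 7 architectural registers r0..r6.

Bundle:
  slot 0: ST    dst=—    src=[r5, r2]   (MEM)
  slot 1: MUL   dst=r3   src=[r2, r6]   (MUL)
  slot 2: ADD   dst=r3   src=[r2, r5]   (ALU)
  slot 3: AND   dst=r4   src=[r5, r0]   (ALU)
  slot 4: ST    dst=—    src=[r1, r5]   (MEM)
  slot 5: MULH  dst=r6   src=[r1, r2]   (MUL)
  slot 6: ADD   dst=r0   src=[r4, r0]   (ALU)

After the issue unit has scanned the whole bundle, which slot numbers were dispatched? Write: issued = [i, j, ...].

  0. MEM ⇒ go  {1A/2Mu/0Ld/1B | 4r 3w}
  1. MUL→r3 ⇒ go  {1A/1Mu/0Ld/1B | 2r 2w}
  2. ALU→r3 ⇒ no(WAW)  {1A/1Mu/0Ld/1B | 2r 2w}
  3. ALU→r4 ⇒ go  {0A/1Mu/0Ld/1B | 0r 1w}
  4. MEM ⇒ no(FU)  {0A/1Mu/0Ld/1B | 0r 1w}
  5. MUL→r6 ⇒ no(RD_PORT)  {0A/1Mu/0Ld/1B | 0r 1w}
  6. ALU→r0 ⇒ no(FU)  {0A/1Mu/0Ld/1B | 0r 1w}

issued = [0, 1, 3]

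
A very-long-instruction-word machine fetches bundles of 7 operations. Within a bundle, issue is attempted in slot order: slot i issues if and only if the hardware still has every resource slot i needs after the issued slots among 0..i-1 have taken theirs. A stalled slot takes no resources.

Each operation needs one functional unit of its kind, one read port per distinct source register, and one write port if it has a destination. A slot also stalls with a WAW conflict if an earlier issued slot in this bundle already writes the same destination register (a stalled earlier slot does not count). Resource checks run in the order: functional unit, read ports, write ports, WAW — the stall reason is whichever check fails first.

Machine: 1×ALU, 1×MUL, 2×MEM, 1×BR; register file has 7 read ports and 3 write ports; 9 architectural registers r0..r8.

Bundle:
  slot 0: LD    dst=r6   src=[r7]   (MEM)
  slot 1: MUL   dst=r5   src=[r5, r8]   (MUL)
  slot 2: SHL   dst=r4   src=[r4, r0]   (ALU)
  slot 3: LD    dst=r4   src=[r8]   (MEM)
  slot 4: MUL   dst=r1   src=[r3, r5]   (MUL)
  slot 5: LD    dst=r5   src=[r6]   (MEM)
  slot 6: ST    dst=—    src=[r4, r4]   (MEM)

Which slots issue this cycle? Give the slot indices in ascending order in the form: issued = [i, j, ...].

issued = [0, 1, 2, 6]

slot 0 (MEM): ISSUE — free A1,Mu1,Ld1,B1 rp6 wp2
slot 1 (MUL): ISSUE — free A1,Mu0,Ld1,B1 rp4 wp1
slot 2 (ALU): ISSUE — free A0,Mu0,Ld1,B1 rp2 wp0
slot 3 (MEM): stall WR_PORT — free A0,Mu0,Ld1,B1 rp2 wp0
slot 4 (MUL): stall FU — free A0,Mu0,Ld1,B1 rp2 wp0
slot 5 (MEM): stall WR_PORT — free A0,Mu0,Ld1,B1 rp2 wp0
slot 6 (MEM): ISSUE — free A0,Mu0,Ld0,B1 rp1 wp0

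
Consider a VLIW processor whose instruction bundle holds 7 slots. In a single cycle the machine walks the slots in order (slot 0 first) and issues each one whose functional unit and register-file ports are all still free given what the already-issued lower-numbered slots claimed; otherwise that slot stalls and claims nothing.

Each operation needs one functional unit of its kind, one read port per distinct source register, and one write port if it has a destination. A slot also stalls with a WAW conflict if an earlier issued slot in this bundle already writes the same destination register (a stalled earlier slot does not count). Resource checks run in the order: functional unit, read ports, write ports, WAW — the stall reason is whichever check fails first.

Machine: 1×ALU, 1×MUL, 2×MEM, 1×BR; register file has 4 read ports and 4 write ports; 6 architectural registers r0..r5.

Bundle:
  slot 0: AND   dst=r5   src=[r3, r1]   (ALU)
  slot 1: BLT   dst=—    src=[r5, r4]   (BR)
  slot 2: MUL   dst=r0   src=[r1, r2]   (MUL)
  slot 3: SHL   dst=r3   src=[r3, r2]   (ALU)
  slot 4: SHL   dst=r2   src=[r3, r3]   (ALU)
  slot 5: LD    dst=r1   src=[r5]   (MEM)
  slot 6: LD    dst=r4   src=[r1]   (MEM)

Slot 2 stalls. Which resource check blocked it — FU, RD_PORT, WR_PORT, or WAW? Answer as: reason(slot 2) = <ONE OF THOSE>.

[0] ALU needs rd=2 wr=1: ok; after: ALU=0 MUL=1 MEM=2 BR=1, R=2, W=3
[1] BR needs rd=2 wr=0: ok; after: ALU=0 MUL=1 MEM=2 BR=0, R=0, W=3
[2] MUL needs rd=2 wr=1: RD_PORT; after: ALU=0 MUL=1 MEM=2 BR=0, R=0, W=3
[3] ALU needs rd=2 wr=1: FU; after: ALU=0 MUL=1 MEM=2 BR=0, R=0, W=3
[4] ALU needs rd=1 wr=1: FU; after: ALU=0 MUL=1 MEM=2 BR=0, R=0, W=3
[5] MEM needs rd=1 wr=1: RD_PORT; after: ALU=0 MUL=1 MEM=2 BR=0, R=0, W=3
[6] MEM needs rd=1 wr=1: RD_PORT; after: ALU=0 MUL=1 MEM=2 BR=0, R=0, W=3

reason(slot 2) = RD_PORT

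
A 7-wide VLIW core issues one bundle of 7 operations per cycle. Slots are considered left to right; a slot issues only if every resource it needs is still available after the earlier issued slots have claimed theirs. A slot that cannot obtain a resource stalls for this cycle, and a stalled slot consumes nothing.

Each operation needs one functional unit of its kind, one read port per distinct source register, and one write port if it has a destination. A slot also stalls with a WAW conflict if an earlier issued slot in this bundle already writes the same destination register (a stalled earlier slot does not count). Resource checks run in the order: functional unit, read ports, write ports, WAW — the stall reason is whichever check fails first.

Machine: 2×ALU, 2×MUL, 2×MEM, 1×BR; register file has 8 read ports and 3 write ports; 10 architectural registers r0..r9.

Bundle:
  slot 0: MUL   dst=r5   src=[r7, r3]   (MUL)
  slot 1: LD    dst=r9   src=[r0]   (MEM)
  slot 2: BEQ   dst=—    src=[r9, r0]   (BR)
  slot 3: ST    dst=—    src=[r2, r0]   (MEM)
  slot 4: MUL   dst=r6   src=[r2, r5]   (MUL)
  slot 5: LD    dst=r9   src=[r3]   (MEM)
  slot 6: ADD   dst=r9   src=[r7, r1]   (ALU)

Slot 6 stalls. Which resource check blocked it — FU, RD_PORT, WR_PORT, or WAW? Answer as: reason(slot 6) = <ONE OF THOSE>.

  0. MUL→r5 ⇒ go  {2A/1Mu/2Ld/1B | 6r 2w}
  1. MEM→r9 ⇒ go  {2A/1Mu/1Ld/1B | 5r 1w}
  2. BR ⇒ go  {2A/1Mu/1Ld/0B | 3r 1w}
  3. MEM ⇒ go  {2A/1Mu/0Ld/0B | 1r 1w}
  4. MUL→r6 ⇒ no(RD_PORT)  {2A/1Mu/0Ld/0B | 1r 1w}
  5. MEM→r9 ⇒ no(FU)  {2A/1Mu/0Ld/0B | 1r 1w}
  6. ALU→r9 ⇒ no(RD_PORT)  {2A/1Mu/0Ld/0B | 1r 1w}

reason(slot 6) = RD_PORT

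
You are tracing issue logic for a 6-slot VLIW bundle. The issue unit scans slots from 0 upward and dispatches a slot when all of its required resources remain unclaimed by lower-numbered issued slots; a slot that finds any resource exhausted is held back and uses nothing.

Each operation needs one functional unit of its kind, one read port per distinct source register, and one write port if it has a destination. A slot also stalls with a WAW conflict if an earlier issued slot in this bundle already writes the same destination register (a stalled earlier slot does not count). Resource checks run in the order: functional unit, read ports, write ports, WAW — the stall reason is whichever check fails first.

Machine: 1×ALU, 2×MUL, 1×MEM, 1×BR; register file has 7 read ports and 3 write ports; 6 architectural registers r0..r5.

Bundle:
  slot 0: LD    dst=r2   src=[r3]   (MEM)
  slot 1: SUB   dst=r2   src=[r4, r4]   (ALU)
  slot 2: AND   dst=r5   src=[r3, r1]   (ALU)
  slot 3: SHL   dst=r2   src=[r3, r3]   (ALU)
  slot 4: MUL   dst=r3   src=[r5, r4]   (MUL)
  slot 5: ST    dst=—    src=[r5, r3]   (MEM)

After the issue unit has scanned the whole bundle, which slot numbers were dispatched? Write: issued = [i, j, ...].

issued = [0, 2, 4]

slot 0 (MEM): ISSUE — free A1,Mu2,Ld0,B1 rp6 wp2
slot 1 (ALU): stall WAW — free A1,Mu2,Ld0,B1 rp6 wp2
slot 2 (ALU): ISSUE — free A0,Mu2,Ld0,B1 rp4 wp1
slot 3 (ALU): stall FU — free A0,Mu2,Ld0,B1 rp4 wp1
slot 4 (MUL): ISSUE — free A0,Mu1,Ld0,B1 rp2 wp0
slot 5 (MEM): stall FU — free A0,Mu1,Ld0,B1 rp2 wp0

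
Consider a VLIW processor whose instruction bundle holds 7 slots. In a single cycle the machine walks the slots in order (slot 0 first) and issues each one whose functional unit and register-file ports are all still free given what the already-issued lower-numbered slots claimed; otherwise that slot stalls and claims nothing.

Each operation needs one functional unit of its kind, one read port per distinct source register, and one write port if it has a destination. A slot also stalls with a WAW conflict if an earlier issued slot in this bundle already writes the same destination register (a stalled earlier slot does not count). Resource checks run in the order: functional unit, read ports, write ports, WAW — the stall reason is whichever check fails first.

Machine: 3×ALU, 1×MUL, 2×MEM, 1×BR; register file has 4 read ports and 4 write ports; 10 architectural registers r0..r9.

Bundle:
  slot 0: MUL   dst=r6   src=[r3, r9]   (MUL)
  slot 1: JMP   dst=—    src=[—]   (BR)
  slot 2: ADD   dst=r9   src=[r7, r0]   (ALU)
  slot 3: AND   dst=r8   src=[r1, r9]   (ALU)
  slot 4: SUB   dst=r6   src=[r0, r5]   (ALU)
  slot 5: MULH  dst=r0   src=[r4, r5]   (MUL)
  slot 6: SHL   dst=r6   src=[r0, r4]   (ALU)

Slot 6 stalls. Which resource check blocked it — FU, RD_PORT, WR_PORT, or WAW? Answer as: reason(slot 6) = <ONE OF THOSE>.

#0 MUL src=r3,r9 dispatched  <A:3 Mu:0 Ld:2 B:1 rd:2 wr:3>
#1 BR src=- dispatched  <A:3 Mu:0 Ld:2 B:0 rd:2 wr:3>
#2 ALU src=r7,r0 dispatched  <A:2 Mu:0 Ld:2 B:0 rd:0 wr:2>
#3 ALU src=r1,r9 held:RD_PORT  <A:2 Mu:0 Ld:2 B:0 rd:0 wr:2>
#4 ALU src=r0,r5 held:RD_PORT  <A:2 Mu:0 Ld:2 B:0 rd:0 wr:2>
#5 MUL src=r4,r5 held:FU  <A:2 Mu:0 Ld:2 B:0 rd:0 wr:2>
#6 ALU src=r0,r4 held:RD_PORT  <A:2 Mu:0 Ld:2 B:0 rd:0 wr:2>

reason(slot 6) = RD_PORT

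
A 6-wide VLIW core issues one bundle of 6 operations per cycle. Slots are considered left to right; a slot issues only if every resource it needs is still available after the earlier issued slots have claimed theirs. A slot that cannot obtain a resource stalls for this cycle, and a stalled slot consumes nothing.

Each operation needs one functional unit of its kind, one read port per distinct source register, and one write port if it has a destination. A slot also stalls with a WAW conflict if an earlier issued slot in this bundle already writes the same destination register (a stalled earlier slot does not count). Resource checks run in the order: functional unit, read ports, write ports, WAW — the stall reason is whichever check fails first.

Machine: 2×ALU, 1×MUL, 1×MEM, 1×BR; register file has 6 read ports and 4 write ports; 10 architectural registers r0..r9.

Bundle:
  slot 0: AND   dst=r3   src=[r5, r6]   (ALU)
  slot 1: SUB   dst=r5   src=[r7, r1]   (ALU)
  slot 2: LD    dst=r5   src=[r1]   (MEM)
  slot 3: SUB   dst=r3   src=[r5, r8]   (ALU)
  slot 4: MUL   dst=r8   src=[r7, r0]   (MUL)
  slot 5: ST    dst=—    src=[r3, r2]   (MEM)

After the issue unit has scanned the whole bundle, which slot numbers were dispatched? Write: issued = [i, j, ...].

issued = [0, 1, 4]

(0) want 1×ALU +2rd +1wr — yes → AL1|MU1|ME1|BR1|rd4|wr3
(1) want 1×ALU +2rd +1wr — yes → AL0|MU1|ME1|BR1|rd2|wr2
(2) want 1×MEM +1rd +1wr — WAW → AL0|MU1|ME1|BR1|rd2|wr2
(3) want 1×ALU +2rd +1wr — FU → AL0|MU1|ME1|BR1|rd2|wr2
(4) want 1×MUL +2rd +1wr — yes → AL0|MU0|ME1|BR1|rd0|wr1
(5) want 1×MEM +2rd +0wr — RD_PORT → AL0|MU0|ME1|BR1|rd0|wr1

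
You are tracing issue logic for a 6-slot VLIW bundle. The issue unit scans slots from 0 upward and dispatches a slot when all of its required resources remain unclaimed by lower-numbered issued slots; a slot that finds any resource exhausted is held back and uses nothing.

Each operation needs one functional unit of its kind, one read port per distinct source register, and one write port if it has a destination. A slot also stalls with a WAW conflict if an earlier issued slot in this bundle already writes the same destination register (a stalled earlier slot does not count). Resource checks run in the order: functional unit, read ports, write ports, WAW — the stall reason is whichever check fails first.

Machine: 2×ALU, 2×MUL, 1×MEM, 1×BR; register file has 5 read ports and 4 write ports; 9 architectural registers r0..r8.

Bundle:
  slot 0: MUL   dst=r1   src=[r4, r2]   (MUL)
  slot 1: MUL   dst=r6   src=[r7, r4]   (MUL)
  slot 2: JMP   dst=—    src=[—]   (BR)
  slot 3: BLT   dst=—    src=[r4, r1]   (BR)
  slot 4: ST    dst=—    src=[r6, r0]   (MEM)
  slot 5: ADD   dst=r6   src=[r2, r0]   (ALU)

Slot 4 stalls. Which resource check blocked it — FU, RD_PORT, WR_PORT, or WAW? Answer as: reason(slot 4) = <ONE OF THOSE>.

reason(slot 4) = RD_PORT

slot 0 (MUL): ISSUE — free A2,Mu1,Ld1,B1 rp3 wp3
slot 1 (MUL): ISSUE — free A2,Mu0,Ld1,B1 rp1 wp2
slot 2 (BR): ISSUE — free A2,Mu0,Ld1,B0 rp1 wp2
slot 3 (BR): stall FU — free A2,Mu0,Ld1,B0 rp1 wp2
slot 4 (MEM): stall RD_PORT — free A2,Mu0,Ld1,B0 rp1 wp2
slot 5 (ALU): stall RD_PORT — free A2,Mu0,Ld1,B0 rp1 wp2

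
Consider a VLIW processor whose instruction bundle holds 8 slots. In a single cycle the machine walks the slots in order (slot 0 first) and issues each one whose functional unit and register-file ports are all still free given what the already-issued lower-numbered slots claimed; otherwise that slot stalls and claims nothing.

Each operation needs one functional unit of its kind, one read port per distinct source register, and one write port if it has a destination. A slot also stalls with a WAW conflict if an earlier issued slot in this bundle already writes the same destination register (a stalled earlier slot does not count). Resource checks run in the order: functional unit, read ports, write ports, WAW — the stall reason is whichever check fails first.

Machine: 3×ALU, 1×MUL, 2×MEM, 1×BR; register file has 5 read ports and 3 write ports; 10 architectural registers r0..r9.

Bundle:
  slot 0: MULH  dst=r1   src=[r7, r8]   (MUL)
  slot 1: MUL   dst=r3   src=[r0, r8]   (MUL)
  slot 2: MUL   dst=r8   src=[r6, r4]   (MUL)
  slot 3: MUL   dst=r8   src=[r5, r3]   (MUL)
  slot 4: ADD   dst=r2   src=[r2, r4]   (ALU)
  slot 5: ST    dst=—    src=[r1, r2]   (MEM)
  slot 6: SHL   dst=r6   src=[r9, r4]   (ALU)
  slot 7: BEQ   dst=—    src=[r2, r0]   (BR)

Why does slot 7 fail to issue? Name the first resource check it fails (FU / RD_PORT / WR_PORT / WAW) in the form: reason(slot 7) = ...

slot 0 (MUL): ISSUE — free A3,Mu0,Ld2,B1 rp3 wp2
slot 1 (MUL): stall FU — free A3,Mu0,Ld2,B1 rp3 wp2
slot 2 (MUL): stall FU — free A3,Mu0,Ld2,B1 rp3 wp2
slot 3 (MUL): stall FU — free A3,Mu0,Ld2,B1 rp3 wp2
slot 4 (ALU): ISSUE — free A2,Mu0,Ld2,B1 rp1 wp1
slot 5 (MEM): stall RD_PORT — free A2,Mu0,Ld2,B1 rp1 wp1
slot 6 (ALU): stall RD_PORT — free A2,Mu0,Ld2,B1 rp1 wp1
slot 7 (BR): stall RD_PORT — free A2,Mu0,Ld2,B1 rp1 wp1

reason(slot 7) = RD_PORT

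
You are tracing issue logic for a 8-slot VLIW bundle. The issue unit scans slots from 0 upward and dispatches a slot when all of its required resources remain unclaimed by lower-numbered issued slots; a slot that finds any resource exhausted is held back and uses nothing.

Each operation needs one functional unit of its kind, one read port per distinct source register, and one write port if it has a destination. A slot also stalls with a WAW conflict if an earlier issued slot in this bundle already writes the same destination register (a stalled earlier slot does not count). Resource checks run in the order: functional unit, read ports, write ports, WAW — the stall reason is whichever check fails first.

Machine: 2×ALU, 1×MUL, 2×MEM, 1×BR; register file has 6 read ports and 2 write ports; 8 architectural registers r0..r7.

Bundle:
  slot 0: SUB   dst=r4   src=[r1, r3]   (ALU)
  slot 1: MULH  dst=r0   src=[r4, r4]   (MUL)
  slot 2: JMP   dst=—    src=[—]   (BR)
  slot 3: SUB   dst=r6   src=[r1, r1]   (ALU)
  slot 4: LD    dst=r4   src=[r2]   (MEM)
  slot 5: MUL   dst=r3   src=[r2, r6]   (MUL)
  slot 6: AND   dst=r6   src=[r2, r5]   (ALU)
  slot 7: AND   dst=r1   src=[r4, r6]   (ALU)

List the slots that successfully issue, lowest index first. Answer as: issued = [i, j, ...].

issued = [0, 1, 2]

(0) want 1×ALU +2rd +1wr — yes → AL1|MU1|ME2|BR1|rd4|wr1
(1) want 1×MUL +1rd +1wr — yes → AL1|MU0|ME2|BR1|rd3|wr0
(2) want 1×BR +0rd +0wr — yes → AL1|MU0|ME2|BR0|rd3|wr0
(3) want 1×ALU +1rd +1wr — WR_PORT → AL1|MU0|ME2|BR0|rd3|wr0
(4) want 1×MEM +1rd +1wr — WR_PORT → AL1|MU0|ME2|BR0|rd3|wr0
(5) want 1×MUL +2rd +1wr — FU → AL1|MU0|ME2|BR0|rd3|wr0
(6) want 1×ALU +2rd +1wr — WR_PORT → AL1|MU0|ME2|BR0|rd3|wr0
(7) want 1×ALU +2rd +1wr — WR_PORT → AL1|MU0|ME2|BR0|rd3|wr0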